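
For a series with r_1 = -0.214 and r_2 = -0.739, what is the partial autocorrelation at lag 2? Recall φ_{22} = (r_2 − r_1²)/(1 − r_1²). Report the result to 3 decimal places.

φ_{22} = (r_2 − r_1²) / (1 − r_1²)
r_1² = (-0.214)² = 0.045796
Numerator = -0.739 − 0.0458 = -0.7848; denominator = 1 − 0.0458 = 0.9542
φ_{22} = -0.7848 / 0.9542 = -0.822

-0.822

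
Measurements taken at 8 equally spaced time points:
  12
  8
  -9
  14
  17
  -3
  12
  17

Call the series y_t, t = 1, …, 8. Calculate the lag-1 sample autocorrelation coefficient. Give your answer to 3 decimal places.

-0.236

Mean ȳ = (12 + 8 − 9 + 14 + 17 − 3 + 12 + 17)/8 = 8.5000
Deviations from mean: 3.5000, -0.5000, -17.5000, 5.5000, 8.5000, -11.5000, 3.5000, 8.5000
Σ(y_t−ȳ)(y_{t+1}−ȳ) = (-1.7500) + (8.7500) + (-96.2500) + (46.7500) + (-97.7500) + (-40.2500) + (29.7500) = -150.7500
Denominator Σ(y_t−ȳ)² = 638.0000
r_1 = -150.7500 / 638.0000 = -0.236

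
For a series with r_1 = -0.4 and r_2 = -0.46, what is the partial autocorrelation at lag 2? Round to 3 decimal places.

-0.738

φ_{22} = (r_2 − r_1²) / (1 − r_1²)
r_1² = (-0.4)² = 0.16
Numerator = -0.46 − 0.1600 = -0.6200; denominator = 1 − 0.1600 = 0.8400
φ_{22} = -0.6200 / 0.8400 = -0.738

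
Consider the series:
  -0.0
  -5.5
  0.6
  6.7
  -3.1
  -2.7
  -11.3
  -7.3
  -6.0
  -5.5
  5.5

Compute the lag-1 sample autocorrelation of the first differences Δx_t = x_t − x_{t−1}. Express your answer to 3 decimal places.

First differences Δx: -5.5, 6.1, 6.1, -9.8, 0.4, -8.6, 4.0, 1.3, 0.5, 11.0
Mean of differences = 0.5500
Numerator Σ(Δx_t−Δx̄)(Δx_{t+1}−Δx̄) = -86.8325
Denominator Σ(Δx_t−Δx̄)² = 410.7450
r_1(Δx) = -86.8325 / 410.7450 = -0.211

-0.211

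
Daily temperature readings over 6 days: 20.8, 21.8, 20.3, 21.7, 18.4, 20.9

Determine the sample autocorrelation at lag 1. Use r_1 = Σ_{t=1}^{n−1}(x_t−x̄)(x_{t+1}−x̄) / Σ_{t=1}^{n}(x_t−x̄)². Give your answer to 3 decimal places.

Mean x̄ = (20.8 + 21.8 + 20.3 + 21.7 + 18.4 + 20.9)/6 = 20.6500
Deviations from mean: 0.1500, 1.1500, -0.3500, 1.0500, -2.2500, 0.2500
Σ(x_t−x̄)(x_{t+1}−x̄) = (0.1725) + (-0.4025) + (-0.3675) + (-2.3625) + (-0.5625) = -3.5225
Denominator Σ(x_t−x̄)² = 7.6950
r_1 = -3.5225 / 7.6950 = -0.458

-0.458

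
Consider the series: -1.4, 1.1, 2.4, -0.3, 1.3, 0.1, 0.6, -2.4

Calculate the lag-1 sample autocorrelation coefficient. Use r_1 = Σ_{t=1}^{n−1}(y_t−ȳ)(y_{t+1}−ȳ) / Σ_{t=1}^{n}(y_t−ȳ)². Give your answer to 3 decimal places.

Mean ȳ = (-1.4 + 1.1 + 2.4 − 0.3 + 1.3 + 0.1 + 0.6 − 2.4)/8 = 0.1750
Deviations from mean: -1.5750, 0.9250, 2.2250, -0.4750, 1.1250, -0.0750, 0.4250, -2.5750
Numerator Σ_{t=1}^{7}(y_t−ȳ)(y_{t+1}−ȳ) = -2.2006
Denominator Σ(y_t−ȳ)² = 16.5950
r_1 = -2.2006 / 16.5950 = -0.133

-0.133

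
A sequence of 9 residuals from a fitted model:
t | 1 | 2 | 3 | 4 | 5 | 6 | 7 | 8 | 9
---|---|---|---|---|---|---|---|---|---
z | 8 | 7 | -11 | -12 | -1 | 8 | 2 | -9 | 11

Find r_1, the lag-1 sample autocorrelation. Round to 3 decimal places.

0.030

Mean z̄ = (8 + 7 − 11 − 12 − 1 + 8 + 2 − 9 + 11)/9 = 0.3333
Numerator Σ_{t=1}^{8}(z_t−z̄)(z_{t+1}−z̄) = 19.2222
Denominator Σ(z_t−z̄)² = 648.0000
r_1 = 19.2222 / 648.0000 = 0.030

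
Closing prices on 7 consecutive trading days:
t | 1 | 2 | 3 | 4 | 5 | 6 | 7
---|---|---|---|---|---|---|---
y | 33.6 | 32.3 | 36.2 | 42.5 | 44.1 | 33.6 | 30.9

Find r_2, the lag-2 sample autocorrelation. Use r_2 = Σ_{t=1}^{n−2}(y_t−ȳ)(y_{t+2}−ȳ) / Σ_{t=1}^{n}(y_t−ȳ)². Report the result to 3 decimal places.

Mean ȳ = (33.6 + 32.3 + 36.2 + 42.5 + 44.1 + 33.6 + 30.9)/7 = 36.1714
Deviations from mean: -2.5714, -3.8714, 0.0286, 6.3286, 7.9286, -2.5714, -5.2714
Σ(y_t−ȳ)(y_{t+2}−ȳ) = (-0.0735) + (-24.5006) + (0.2265) + (-16.2735) + (-41.7949) = -82.4159
Denominator Σ(y_t−ȳ)² = 158.9143
r_2 = -82.4159 / 158.9143 = -0.519

-0.519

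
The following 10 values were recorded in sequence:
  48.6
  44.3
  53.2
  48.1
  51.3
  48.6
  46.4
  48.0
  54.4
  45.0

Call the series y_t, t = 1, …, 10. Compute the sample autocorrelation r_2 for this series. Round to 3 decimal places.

-0.028

Mean ȳ = (48.6 + 44.3 + 53.2 + 48.1 + 51.3 + 48.6 + 46.4 + 48.0 + 54.4 + 45.0)/10 = 48.7900
Numerator Σ_{t=1}^{8}(y_t−ȳ)(y_{t+2}−ȳ) = -2.8022
Denominator Σ(y_t−ȳ)² = 98.6290
r_2 = -2.8022 / 98.6290 = -0.028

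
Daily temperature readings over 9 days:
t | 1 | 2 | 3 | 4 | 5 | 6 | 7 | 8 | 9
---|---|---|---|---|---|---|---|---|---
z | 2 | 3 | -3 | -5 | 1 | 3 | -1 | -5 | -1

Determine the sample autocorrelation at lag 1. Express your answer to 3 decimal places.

Mean z̄ = (2 + 3 − 3 − 5 + 1 + 3 − 1 − 5 − 1)/9 = -0.6667
Numerator Σ_{t=1}^{8}(z_t−z̄)(z_{t+1}−z̄) = 11.8889
Denominator Σ(z_t−z̄)² = 80.0000
r_1 = 11.8889 / 80.0000 = 0.149

0.149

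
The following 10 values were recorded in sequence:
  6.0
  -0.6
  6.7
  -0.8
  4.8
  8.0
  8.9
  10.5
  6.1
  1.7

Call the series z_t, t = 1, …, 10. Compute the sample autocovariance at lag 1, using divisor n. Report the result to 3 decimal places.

Mean z̄ = (6.0 − 0.6 + 6.7 − 0.8 + 4.8 + 8.0 + 8.9 + 10.5 + 6.1 + 1.7)/10 = 5.1300
Σ_{t=1}^{9}(z_t−z̄)(z_{t+1}−z̄) = 10.6651
γ_1 = 10.6651 / 10 = 1.067

1.067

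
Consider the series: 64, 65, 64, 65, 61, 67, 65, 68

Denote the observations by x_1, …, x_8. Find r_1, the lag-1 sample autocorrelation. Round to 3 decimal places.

-0.272

Mean x̄ = (64 + 65 + 64 + 65 + 61 + 67 + 65 + 68)/8 = 64.8750
Σ(x_t−x̄)(x_{t+1}−x̄) = (-0.1094) + (-0.1094) + (-0.1094) + (-0.4844) + (-8.2344) + (0.2656) + (0.3906) = -8.3906
Denominator Σ(x_t−x̄)² = 30.8750
r_1 = -8.3906 / 30.8750 = -0.272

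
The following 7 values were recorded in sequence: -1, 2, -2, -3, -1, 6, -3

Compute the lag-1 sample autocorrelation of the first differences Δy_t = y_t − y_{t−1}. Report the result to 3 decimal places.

-0.363

First differences Δy: 3, -4, -1, 2, 7, -9
Mean of differences = -0.3333
Numerator Σ(Δy_t−Δȳ)(Δy_{t+1}−Δȳ) = -57.7778
Denominator Σ(Δy_t−Δȳ)² = 159.3333
r_1(Δy) = -57.7778 / 159.3333 = -0.363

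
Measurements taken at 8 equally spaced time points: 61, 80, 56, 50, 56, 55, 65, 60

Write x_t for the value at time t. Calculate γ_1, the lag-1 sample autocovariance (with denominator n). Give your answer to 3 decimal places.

Mean x̄ = (61 + 80 + 56 + 50 + 56 + 55 + 65 + 60)/8 = 60.3750
Deviations: 0.6250, 19.6250, -4.3750, -10.3750, -4.3750, -5.3750, 4.6250, -0.3750
Σ_{t=1}^{7}(x_t−x̄)(x_{t+1}−x̄) = 14.1094
γ_1 = 14.1094 / 8 = 1.764

1.764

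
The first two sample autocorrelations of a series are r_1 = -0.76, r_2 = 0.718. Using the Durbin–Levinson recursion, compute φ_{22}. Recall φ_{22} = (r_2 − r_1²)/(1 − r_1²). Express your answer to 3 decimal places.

φ_{22} = (r_2 − r_1²) / (1 − r_1²)
r_1² = (-0.76)² = 0.5776
Numerator = 0.718 − 0.5776 = 0.1404; denominator = 1 − 0.5776 = 0.4224
φ_{22} = 0.1404 / 0.4224 = 0.332

0.332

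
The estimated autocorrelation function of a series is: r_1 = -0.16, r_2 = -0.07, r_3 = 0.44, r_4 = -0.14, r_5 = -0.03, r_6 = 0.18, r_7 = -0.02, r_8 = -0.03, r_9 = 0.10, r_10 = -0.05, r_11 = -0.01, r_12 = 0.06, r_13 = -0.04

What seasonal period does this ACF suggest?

The largest autocorrelation is r_3 = 0.44, with a weaker echo at lag 6 (0.18); the remaining lags stay at or below 0.10.
The dominant spike at lag 3 indicates a seasonal period of 3.

3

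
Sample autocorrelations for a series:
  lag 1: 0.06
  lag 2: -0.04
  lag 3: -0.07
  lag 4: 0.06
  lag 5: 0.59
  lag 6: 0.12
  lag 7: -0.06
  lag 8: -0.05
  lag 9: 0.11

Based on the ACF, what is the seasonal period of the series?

5

The largest autocorrelation is r_5 = 0.59; the remaining lags stay at or below 0.12.
The dominant spike at lag 5 indicates a seasonal period of 5.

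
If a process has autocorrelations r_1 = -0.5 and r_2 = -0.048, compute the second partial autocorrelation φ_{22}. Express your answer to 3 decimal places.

φ_{22} = (r_2 − r_1²) / (1 − r_1²)
r_1² = (-0.5)² = 0.25
Numerator = -0.048 − 0.2500 = -0.2980; denominator = 1 − 0.2500 = 0.7500
φ_{22} = -0.2980 / 0.7500 = -0.397

-0.397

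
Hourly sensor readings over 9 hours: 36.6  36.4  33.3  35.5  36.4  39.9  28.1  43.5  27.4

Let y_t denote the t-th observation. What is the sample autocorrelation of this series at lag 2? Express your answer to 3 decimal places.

Mean ȳ = (36.6 + 36.4 + 33.3 + 35.5 + 36.4 + 39.9 + 28.1 + 43.5 + 27.4)/9 = 35.2333
Numerator Σ_{t=1}^{7}(y_t−ȳ)(y_{t+2}−ȳ) = 82.7911
Denominator Σ(y_t−ȳ)² = 210.7600
r_2 = 82.7911 / 210.7600 = 0.393

0.393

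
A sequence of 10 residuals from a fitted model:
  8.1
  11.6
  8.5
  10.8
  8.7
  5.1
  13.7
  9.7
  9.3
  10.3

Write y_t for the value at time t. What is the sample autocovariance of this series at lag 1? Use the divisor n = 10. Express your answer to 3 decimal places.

-2.182

Mean ȳ = (8.1 + 11.6 + 8.5 + 10.8 + 8.7 + 5.1 + 13.7 + 9.7 + 9.3 + 10.3)/10 = 9.5800
Σ_{t=1}^{9}(y_t−ȳ)(y_{t+1}−ȳ) = -21.8184
γ_1 = -21.8184 / 10 = -2.182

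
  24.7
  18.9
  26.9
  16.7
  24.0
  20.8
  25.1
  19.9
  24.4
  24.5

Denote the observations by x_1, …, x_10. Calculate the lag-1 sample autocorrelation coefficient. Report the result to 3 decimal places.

Mean x̄ = (24.7 + 18.9 + 26.9 + 16.7 + 24.0 + 20.8 + 25.1 + 19.9 + 24.4 + 24.5)/10 = 22.5900
Numerator Σ_{t=1}^{9}(x_t−x̄)(x_{t+1}−x̄) = -72.5611
Denominator Σ(x_t−x̄)² = 96.9890
r_1 = -72.5611 / 96.9890 = -0.748

-0.748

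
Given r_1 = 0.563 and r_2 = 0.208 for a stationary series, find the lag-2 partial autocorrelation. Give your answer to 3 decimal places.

-0.160

φ_{22} = (r_2 − r_1²) / (1 − r_1²)
r_1² = (0.563)² = 0.316969
Numerator = 0.208 − 0.3170 = -0.1090; denominator = 1 − 0.3170 = 0.6830
φ_{22} = -0.1090 / 0.6830 = -0.160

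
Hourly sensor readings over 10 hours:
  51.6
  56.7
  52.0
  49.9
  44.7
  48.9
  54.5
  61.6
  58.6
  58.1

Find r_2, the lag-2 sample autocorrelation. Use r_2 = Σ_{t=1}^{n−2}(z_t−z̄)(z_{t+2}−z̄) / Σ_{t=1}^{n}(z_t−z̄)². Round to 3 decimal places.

Mean z̄ = (51.6 + 56.7 + 52.0 + 49.9 + 44.7 + 48.9 + 54.5 + 61.6 + 58.6 + 58.1)/10 = 53.6600
Numerator Σ_{t=1}^{8}(z_t−z̄)(z_{t+2}−z̄) = 18.8428
Denominator Σ(z_t−z̄)² = 241.1840
r_2 = 18.8428 / 241.1840 = 0.078

0.078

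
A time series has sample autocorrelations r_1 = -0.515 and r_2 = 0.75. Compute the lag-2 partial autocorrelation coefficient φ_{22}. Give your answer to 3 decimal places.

φ_{22} = (r_2 − r_1²) / (1 − r_1²)
r_1² = (-0.515)² = 0.265225
Numerator = 0.75 − 0.2652 = 0.4848; denominator = 1 − 0.2652 = 0.7348
φ_{22} = 0.4848 / 0.7348 = 0.660

0.660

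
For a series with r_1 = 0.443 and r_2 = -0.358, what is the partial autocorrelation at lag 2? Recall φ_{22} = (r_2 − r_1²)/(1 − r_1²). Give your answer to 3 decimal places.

φ_{22} = (r_2 − r_1²) / (1 − r_1²)
r_1² = (0.443)² = 0.196249
Numerator = -0.358 − 0.1962 = -0.5542; denominator = 1 − 0.1962 = 0.8038
φ_{22} = -0.5542 / 0.8038 = -0.690

-0.690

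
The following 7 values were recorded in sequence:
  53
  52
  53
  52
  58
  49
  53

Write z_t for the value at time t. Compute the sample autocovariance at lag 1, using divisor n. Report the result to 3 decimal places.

-3.595

Mean z̄ = (53 + 52 + 53 + 52 + 58 + 49 + 53)/7 = 52.8571
Deviations: 0.1429, -0.8571, 0.1429, -0.8571, 5.1429, -3.8571, 0.1429
Σ_{t=1}^{6}(z_t−z̄)(z_{t+1}−z̄) = -25.1633
γ_1 = -25.1633 / 7 = -3.595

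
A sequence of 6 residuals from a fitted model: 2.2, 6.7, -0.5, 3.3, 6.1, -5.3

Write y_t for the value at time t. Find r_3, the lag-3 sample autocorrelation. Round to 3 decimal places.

Mean ȳ = (2.2 + 6.7 − 0.5 + 3.3 + 6.1 − 5.3)/6 = 2.0833
Numerator Σ_{t=1}^{3}(y_t−ȳ)(y_{t+3}−ȳ) = 37.7592
Denominator Σ(y_t−ȳ)² = 100.1283
r_3 = 37.7592 / 100.1283 = 0.377

0.377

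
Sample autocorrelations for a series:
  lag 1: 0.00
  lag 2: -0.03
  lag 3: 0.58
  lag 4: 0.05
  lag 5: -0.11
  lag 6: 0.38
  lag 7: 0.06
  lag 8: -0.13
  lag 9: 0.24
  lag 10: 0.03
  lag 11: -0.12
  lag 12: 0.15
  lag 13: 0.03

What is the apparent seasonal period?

The largest autocorrelation is r_3 = 0.58, with weaker echoes at lags 6 (0.38), 9 (0.24) and 12 (0.15); the remaining lags stay at or below 0.06.
The dominant spike at lag 3 indicates a seasonal period of 3.

3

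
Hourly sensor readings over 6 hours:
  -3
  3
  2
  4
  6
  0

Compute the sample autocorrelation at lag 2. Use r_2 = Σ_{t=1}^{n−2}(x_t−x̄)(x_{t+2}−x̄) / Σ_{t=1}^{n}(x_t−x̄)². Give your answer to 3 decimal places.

Mean x̄ = (-3 + 3 + 2 + 4 + 6 + 0)/6 = 2.0000
Deviations from mean: -5.0000, 1.0000, 0.0000, 2.0000, 4.0000, -2.0000
Σ(x_t−x̄)(x_{t+2}−x̄) = (0.0000) + (2.0000) + (0.0000) + (-4.0000) = -2.0000
Denominator Σ(x_t−x̄)² = 50.0000
r_2 = -2.0000 / 50.0000 = -0.040

-0.040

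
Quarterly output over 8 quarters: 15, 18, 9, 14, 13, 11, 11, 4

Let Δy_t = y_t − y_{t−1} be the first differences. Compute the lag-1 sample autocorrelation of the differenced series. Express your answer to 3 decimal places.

First differences Δy: 3, -9, 5, -1, -2, 0, -7
Mean of differences = -1.5714
Numerator Σ(Δy_t−Δȳ)(Δy_{t+1}−Δȳ) = -88.4694
Denominator Σ(Δy_t−Δȳ)² = 151.7143
r_1(Δy) = -88.4694 / 151.7143 = -0.583

-0.583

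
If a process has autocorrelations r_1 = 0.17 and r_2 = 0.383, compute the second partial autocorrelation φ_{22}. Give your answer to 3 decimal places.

φ_{22} = (r_2 − r_1²) / (1 − r_1²)
r_1² = (0.17)² = 0.0289
Numerator = 0.383 − 0.0289 = 0.3541; denominator = 1 − 0.0289 = 0.9711
φ_{22} = 0.3541 / 0.9711 = 0.365

0.365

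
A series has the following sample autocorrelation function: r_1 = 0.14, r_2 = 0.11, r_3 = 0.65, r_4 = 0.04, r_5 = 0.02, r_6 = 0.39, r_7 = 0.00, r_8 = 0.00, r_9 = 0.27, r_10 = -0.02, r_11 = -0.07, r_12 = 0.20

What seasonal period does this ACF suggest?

3

The largest autocorrelation is r_3 = 0.65, with weaker echoes at lags 6 (0.39), 9 (0.27) and 12 (0.20); the remaining lags stay at or below 0.14.
The dominant spike at lag 3 indicates a seasonal period of 3.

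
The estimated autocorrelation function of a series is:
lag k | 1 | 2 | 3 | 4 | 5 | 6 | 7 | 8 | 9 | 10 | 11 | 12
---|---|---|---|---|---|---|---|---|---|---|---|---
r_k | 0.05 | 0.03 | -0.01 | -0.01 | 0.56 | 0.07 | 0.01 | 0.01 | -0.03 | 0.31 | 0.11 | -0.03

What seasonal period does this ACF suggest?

5

The largest autocorrelation is r_5 = 0.56, with a weaker echo at lag 10 (0.31); the remaining lags stay at or below 0.11.
The dominant spike at lag 5 indicates a seasonal period of 5.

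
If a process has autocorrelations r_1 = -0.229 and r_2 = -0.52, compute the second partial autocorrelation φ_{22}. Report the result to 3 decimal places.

-0.604

φ_{22} = (r_2 − r_1²) / (1 − r_1²)
r_1² = (-0.229)² = 0.052441
Numerator = -0.52 − 0.0524 = -0.5724; denominator = 1 − 0.0524 = 0.9476
φ_{22} = -0.5724 / 0.9476 = -0.604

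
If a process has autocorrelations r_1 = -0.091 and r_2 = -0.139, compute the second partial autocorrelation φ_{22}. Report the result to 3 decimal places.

-0.149

φ_{22} = (r_2 − r_1²) / (1 − r_1²)
r_1² = (-0.091)² = 0.008281
Numerator = -0.139 − 0.0083 = -0.1473; denominator = 1 − 0.0083 = 0.9917
φ_{22} = -0.1473 / 0.9917 = -0.149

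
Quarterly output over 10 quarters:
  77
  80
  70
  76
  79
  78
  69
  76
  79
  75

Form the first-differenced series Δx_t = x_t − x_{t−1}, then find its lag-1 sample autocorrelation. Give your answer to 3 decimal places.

-0.389

First differences Δx: 3, -10, 6, 3, -1, -9, 7, 3, -4
Mean of differences = -0.2222
Numerator Σ(Δx_t−Δx̄)(Δx_{t+1}−Δx̄) = -120.2716
Denominator Σ(Δx_t−Δx̄)² = 309.5556
r_1(Δx) = -120.2716 / 309.5556 = -0.389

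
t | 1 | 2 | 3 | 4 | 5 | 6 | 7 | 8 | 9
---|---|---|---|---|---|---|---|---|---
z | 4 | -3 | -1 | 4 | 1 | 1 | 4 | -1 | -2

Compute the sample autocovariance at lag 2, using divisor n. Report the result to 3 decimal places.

Mean z̄ = (4 − 3 − 1 + 4 + 1 + 1 + 4 − 1 − 2)/9 = 0.7778
Σ_{t=1}^{7}(z_t−z̄)(z_{t+2}−z̄) = -26.2099
γ_2 = -26.2099 / 9 = -2.912

-2.912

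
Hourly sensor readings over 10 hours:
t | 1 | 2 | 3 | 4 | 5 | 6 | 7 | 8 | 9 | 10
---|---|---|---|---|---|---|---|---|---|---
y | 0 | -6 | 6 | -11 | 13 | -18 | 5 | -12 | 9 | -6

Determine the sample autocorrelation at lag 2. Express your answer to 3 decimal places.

Mean ȳ = (0 − 6 + 6 − 11 + 13 − 18 + 5 − 12 + 9 − 6)/10 = -2.0000
Numerator Σ_{t=1}^{8}(y_t−ȳ)(y_{t+2}−ȳ) = 698.0000
Denominator Σ(y_t−ȳ)² = 932.0000
r_2 = 698.0000 / 932.0000 = 0.749

0.749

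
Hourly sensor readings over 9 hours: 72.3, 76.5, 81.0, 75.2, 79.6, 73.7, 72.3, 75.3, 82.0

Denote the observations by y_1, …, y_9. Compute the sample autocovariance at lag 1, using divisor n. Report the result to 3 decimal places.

-0.943

Mean ȳ = (72.3 + 76.5 + 81.0 + 75.2 + 79.6 + 73.7 + 72.3 + 75.3 + 82.0)/9 = 76.4333
Σ_{t=1}^{8}(y_t−ȳ)(y_{t+1}−ȳ) = -8.4911
γ_1 = -8.4911 / 9 = -0.943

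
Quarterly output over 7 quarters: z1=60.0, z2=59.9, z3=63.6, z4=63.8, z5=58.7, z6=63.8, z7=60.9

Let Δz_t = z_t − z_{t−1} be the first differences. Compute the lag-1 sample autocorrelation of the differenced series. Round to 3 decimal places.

First differences Δz: -0.1, 3.7, 0.2, -5.1, 5.1, -2.9
Mean of differences = 0.1500
Numerator Σ(Δz_t−Δz̄)(Δz_{t+1}−Δz̄) = -42.0575
Denominator Σ(Δz_t−Δz̄)² = 74.0350
r_1(Δz) = -42.0575 / 74.0350 = -0.568

-0.568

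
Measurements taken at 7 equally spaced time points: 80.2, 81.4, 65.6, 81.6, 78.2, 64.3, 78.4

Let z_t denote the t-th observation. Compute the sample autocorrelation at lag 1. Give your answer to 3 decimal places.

Mean z̄ = (80.2 + 81.4 + 65.6 + 81.6 + 78.2 + 64.3 + 78.4)/7 = 75.6714
Numerator Σ_{t=1}^{6}(z_t−z̄)(z_{t+1}−z̄) = -136.2522
Denominator Σ(z_t−z̄)² = 333.0543
r_1 = -136.2522 / 333.0543 = -0.409

-0.409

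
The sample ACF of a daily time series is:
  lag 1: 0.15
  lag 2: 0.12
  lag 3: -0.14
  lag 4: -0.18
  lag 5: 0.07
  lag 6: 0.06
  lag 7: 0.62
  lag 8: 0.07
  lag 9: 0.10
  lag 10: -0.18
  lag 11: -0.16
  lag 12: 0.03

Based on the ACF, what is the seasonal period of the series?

The largest autocorrelation is r_7 = 0.62; the remaining lags stay at or below 0.15.
The dominant spike at lag 7 indicates a seasonal period of 7.

7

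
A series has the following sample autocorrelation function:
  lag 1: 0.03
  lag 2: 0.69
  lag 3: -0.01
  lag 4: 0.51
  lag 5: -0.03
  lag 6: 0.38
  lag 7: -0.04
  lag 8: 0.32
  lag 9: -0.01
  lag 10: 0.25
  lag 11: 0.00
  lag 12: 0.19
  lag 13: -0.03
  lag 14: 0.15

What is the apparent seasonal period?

2

The largest autocorrelation is r_2 = 0.69, with weaker echoes at lags 4 (0.51), 6 (0.38), 8 (0.32), 10 (0.25), 12 (0.19) and 14 (0.15); the remaining lags stay at or below 0.03.
The dominant spike at lag 2 indicates a seasonal period of 2.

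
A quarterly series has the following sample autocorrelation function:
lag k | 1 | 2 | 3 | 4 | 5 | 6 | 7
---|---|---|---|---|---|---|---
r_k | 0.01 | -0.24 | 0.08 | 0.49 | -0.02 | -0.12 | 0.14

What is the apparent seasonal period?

The largest autocorrelation is r_4 = 0.49; the remaining lags stay at or below 0.14.
The dominant spike at lag 4 indicates a seasonal period of 4.

4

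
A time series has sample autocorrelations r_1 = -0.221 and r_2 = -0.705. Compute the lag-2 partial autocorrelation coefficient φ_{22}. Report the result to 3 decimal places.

-0.793

φ_{22} = (r_2 − r_1²) / (1 − r_1²)
r_1² = (-0.221)² = 0.048841
Numerator = -0.705 − 0.0488 = -0.7538; denominator = 1 − 0.0488 = 0.9512
φ_{22} = -0.7538 / 0.9512 = -0.793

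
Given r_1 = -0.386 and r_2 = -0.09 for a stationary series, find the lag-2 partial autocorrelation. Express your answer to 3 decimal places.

-0.281

φ_{22} = (r_2 − r_1²) / (1 − r_1²)
r_1² = (-0.386)² = 0.148996
Numerator = -0.09 − 0.1490 = -0.2390; denominator = 1 − 0.1490 = 0.8510
φ_{22} = -0.2390 / 0.8510 = -0.281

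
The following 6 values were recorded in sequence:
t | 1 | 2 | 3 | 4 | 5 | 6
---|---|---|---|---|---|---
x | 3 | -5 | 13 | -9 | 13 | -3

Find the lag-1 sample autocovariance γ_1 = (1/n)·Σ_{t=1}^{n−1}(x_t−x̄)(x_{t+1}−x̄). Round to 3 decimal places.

Mean x̄ = (3 − 5 + 13 − 9 + 13 − 3)/6 = 2.0000
Deviations: 1.0000, -7.0000, 11.0000, -11.0000, 11.0000, -5.0000
Σ_{t=1}^{5}(x_t−x̄)(x_{t+1}−x̄) = -381.0000
γ_1 = -381.0000 / 6 = -63.500

-63.500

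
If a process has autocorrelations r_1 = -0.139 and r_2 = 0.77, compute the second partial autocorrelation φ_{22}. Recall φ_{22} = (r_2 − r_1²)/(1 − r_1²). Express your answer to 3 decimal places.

0.765

φ_{22} = (r_2 − r_1²) / (1 − r_1²)
r_1² = (-0.139)² = 0.019321
Numerator = 0.77 − 0.0193 = 0.7507; denominator = 1 − 0.0193 = 0.9807
φ_{22} = 0.7507 / 0.9807 = 0.765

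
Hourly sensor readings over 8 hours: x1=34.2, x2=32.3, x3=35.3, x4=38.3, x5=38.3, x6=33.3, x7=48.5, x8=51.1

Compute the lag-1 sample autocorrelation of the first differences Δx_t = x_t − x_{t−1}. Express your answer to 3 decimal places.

First differences Δx: -1.9, 3.0, 3.0, 0.0, -5.0, 15.2, 2.6
Mean of differences = 2.4143
Numerator Σ(Δx_t−Δx̄)(Δx_{t+1}−Δx̄) = -78.1202
Denominator Σ(Δx_t−Δx̄)² = 243.6086
r_1(Δx) = -78.1202 / 243.6086 = -0.321

-0.321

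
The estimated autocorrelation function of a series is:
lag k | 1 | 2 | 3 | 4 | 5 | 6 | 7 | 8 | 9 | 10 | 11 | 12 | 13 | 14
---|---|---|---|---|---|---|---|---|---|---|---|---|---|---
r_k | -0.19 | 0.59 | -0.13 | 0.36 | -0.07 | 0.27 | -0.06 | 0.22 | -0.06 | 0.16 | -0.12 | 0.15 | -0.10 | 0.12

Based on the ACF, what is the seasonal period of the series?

2

The largest autocorrelation is r_2 = 0.59, with weaker echoes at lags 4 (0.36), 6 (0.27), 8 (0.22), 10 (0.16) and 12 (0.15); the remaining lags stay at or below 0.12.
The dominant spike at lag 2 indicates a seasonal period of 2.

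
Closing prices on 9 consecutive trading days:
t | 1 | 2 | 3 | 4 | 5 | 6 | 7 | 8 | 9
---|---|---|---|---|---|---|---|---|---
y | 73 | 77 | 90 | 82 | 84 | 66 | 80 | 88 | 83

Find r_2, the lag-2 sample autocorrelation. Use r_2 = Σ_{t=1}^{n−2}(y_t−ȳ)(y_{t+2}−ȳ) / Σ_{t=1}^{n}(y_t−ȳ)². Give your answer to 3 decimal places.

Mean ȳ = (73 + 77 + 90 + 82 + 84 + 66 + 80 + 88 + 83)/9 = 80.3333
Numerator Σ_{t=1}^{7}(y_t−ȳ)(y_{t+2}−ȳ) = -176.8889
Denominator Σ(y_t−ȳ)² = 446.0000
r_2 = -176.8889 / 446.0000 = -0.397

-0.397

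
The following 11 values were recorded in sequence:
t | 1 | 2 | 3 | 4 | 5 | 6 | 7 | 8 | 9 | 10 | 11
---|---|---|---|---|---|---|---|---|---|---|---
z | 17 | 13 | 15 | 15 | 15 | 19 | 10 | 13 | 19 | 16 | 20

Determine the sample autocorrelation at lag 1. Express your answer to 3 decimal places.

Mean z̄ = (17 + 13 + 15 + 15 + 15 + 19 + 10 + 13 + 19 + 16 + 20)/11 = 15.6364
Numerator Σ_{t=1}^{10}(z_t−z̄)(z_{t+1}−z̄) = -13.4050
Denominator Σ(z_t−z̄)² = 90.5455
r_1 = -13.4050 / 90.5455 = -0.148

-0.148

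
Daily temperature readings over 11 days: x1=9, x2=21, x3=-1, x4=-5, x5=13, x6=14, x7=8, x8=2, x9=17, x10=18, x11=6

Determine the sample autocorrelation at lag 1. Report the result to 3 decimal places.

-0.039

Mean x̄ = (9 + 21 − 1 − 5 + 13 + 14 + 8 + 2 + 17 + 18 + 6)/11 = 9.2727
Numerator Σ_{t=1}^{10}(x_t−x̄)(x_{t+1}−x̄) = -26.7107
Denominator Σ(x_t−x̄)² = 684.1818
r_1 = -26.7107 / 684.1818 = -0.039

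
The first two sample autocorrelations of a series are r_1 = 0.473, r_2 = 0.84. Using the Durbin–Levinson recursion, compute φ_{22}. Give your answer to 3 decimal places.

φ_{22} = (r_2 − r_1²) / (1 − r_1²)
r_1² = (0.473)² = 0.223729
Numerator = 0.84 − 0.2237 = 0.6163; denominator = 1 − 0.2237 = 0.7763
φ_{22} = 0.6163 / 0.7763 = 0.794

0.794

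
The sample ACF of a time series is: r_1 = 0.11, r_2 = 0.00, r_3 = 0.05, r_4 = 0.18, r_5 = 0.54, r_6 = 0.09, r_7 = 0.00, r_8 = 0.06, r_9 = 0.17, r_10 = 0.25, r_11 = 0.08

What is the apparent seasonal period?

The largest autocorrelation is r_5 = 0.54, with a weaker echo at lag 10 (0.25); the remaining lags stay at or below 0.18.
The dominant spike at lag 5 indicates a seasonal period of 5.

5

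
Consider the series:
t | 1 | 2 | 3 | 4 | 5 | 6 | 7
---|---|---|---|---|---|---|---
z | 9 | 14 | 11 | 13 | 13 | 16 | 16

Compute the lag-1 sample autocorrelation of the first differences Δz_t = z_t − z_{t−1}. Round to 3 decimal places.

First differences Δz: 5, -3, 2, 0, 3, 0
Mean of differences = 1.1667
Numerator Σ(Δz_t−Δz̄)(Δz_{t+1}−Δz̄) = -24.6944
Denominator Σ(Δz_t−Δz̄)² = 38.8333
r_1(Δz) = -24.6944 / 38.8333 = -0.636

-0.636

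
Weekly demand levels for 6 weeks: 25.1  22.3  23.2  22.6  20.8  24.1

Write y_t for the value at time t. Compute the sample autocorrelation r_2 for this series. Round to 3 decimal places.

Mean ȳ = (25.1 + 22.3 + 23.2 + 22.6 + 20.8 + 24.1)/6 = 23.0167
Deviations from mean: 2.0833, -0.7167, 0.1833, -0.4167, -2.2167, 1.0833
Σ(y_t−ȳ)(y_{t+2}−ȳ) = (0.3819) + (0.2986) + (-0.4064) + (-0.4514) = -0.1772
Denominator Σ(y_t−ȳ)² = 11.1483
r_2 = -0.1772 / 11.1483 = -0.016

-0.016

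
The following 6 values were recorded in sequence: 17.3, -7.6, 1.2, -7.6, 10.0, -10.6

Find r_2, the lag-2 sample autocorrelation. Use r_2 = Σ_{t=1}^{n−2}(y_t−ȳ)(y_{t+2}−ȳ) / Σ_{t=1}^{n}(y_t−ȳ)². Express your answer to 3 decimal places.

0.277

Mean ȳ = (17.3 − 7.6 + 1.2 − 7.6 + 10.0 − 10.6)/6 = 0.4500
Deviations from mean: 16.8500, -8.0500, 0.7500, -8.0500, 9.5500, -11.0500
Σ(y_t−ȳ)(y_{t+2}−ȳ) = (12.6375) + (64.8025) + (7.1625) + (88.9525) = 173.5550
Denominator Σ(y_t−ȳ)² = 627.3950
r_2 = 173.5550 / 627.3950 = 0.277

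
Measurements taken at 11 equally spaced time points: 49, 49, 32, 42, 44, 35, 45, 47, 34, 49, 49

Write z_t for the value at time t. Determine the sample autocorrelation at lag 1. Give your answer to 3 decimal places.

Mean z̄ = (49 + 49 + 32 + 42 + 44 + 35 + 45 + 47 + 34 + 49 + 49)/11 = 43.1818
Numerator Σ_{t=1}^{10}(z_t−z̄)(z_{t+1}−z̄) = -88.2149
Denominator Σ(z_t−z̄)² = 431.6364
r_1 = -88.2149 / 431.6364 = -0.204

-0.204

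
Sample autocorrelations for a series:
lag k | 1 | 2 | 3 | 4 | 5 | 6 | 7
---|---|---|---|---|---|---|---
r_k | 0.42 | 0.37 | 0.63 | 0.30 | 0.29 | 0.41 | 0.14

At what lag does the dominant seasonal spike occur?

3

The largest autocorrelation is r_3 = 0.63; the remaining lags stay at or below 0.42. The elevated value at lag 1 (0.42), dropping to 0.37 at lag 2, reflects decaying short-term dependence rather than seasonality.
The dominant spike at lag 3 indicates a seasonal period of 3.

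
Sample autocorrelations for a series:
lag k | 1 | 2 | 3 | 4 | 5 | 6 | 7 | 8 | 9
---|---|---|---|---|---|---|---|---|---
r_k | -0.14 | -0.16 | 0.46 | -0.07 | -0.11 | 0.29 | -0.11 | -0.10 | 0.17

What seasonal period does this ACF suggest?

The largest autocorrelation is r_3 = 0.46, with weaker echoes at lags 6 (0.29) and 9 (0.17); the remaining lags stay at or below -0.07.
The dominant spike at lag 3 indicates a seasonal period of 3.

3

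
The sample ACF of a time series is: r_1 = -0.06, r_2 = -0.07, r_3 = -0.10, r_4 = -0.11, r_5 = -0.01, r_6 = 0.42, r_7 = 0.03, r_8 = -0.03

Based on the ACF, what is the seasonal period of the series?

6

The largest autocorrelation is r_6 = 0.42; the remaining lags stay at or below 0.03.
The dominant spike at lag 6 indicates a seasonal period of 6.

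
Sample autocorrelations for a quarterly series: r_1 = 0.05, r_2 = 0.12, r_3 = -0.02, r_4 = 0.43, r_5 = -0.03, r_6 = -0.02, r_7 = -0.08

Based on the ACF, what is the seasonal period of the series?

The largest autocorrelation is r_4 = 0.43; the remaining lags stay at or below 0.12.
The dominant spike at lag 4 indicates a seasonal period of 4.

4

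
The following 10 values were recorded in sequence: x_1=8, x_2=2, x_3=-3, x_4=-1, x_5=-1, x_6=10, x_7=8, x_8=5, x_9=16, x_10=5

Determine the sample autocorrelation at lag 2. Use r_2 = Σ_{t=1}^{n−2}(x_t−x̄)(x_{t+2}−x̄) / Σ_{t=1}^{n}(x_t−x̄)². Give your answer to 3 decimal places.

Mean x̄ = (8 + 2 − 3 − 1 − 1 + 10 + 8 + 5 + 16 + 5)/10 = 4.9000
Numerator Σ_{t=1}^{8}(x_t−x̄)(x_{t+2}−x̄) = 25.7800
Denominator Σ(x_t−x̄)² = 308.9000
r_2 = 25.7800 / 308.9000 = 0.083

0.083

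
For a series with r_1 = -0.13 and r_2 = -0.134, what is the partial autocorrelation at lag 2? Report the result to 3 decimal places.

-0.153

φ_{22} = (r_2 − r_1²) / (1 − r_1²)
r_1² = (-0.13)² = 0.0169
Numerator = -0.134 − 0.0169 = -0.1509; denominator = 1 − 0.0169 = 0.9831
φ_{22} = -0.1509 / 0.9831 = -0.153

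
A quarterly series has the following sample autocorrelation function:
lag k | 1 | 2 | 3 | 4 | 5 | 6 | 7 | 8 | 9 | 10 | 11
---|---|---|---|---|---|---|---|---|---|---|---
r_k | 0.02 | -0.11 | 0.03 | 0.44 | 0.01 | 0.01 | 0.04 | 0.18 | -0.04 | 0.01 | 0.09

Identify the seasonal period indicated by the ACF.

4

The largest autocorrelation is r_4 = 0.44, with a weaker echo at lag 8 (0.18); the remaining lags stay at or below 0.09.
The dominant spike at lag 4 indicates a seasonal period of 4.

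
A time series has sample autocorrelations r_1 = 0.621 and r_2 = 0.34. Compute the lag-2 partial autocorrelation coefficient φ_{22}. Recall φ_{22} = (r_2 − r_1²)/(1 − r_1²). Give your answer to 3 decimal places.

φ_{22} = (r_2 − r_1²) / (1 − r_1²)
r_1² = (0.621)² = 0.385641
Numerator = 0.34 − 0.3856 = -0.0456; denominator = 1 − 0.3856 = 0.6144
φ_{22} = -0.0456 / 0.6144 = -0.074

-0.074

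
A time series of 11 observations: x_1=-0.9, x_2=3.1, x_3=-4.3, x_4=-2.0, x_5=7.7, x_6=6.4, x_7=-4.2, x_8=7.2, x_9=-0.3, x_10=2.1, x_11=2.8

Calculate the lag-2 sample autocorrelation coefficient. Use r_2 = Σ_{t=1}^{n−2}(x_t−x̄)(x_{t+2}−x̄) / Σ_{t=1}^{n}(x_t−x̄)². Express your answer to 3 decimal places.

Mean x̄ = (-0.9 + 3.1 − 4.3 − 2.0 + 7.7 + 6.4 − 4.2 + 7.2 − 0.3 + 2.1 + 2.8)/11 = 1.6000
Numerator Σ_{t=1}^{9}(x_t−x̄)(x_{t+2}−x̄) = -40.8800
Denominator Σ(x_t−x̄)² = 186.8200
r_2 = -40.8800 / 186.8200 = -0.219

-0.219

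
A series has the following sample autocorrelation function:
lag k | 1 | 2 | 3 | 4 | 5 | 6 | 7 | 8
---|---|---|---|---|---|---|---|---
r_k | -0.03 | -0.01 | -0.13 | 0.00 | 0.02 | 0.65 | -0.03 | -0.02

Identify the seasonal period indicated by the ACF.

6

The largest autocorrelation is r_6 = 0.65; the remaining lags stay at or below 0.02.
The dominant spike at lag 6 indicates a seasonal period of 6.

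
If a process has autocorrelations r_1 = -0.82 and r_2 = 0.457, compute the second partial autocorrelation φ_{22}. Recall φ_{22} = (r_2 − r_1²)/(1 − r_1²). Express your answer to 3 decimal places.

φ_{22} = (r_2 − r_1²) / (1 − r_1²)
r_1² = (-0.82)² = 0.6724
Numerator = 0.457 − 0.6724 = -0.2154; denominator = 1 − 0.6724 = 0.3276
φ_{22} = -0.2154 / 0.3276 = -0.658

-0.658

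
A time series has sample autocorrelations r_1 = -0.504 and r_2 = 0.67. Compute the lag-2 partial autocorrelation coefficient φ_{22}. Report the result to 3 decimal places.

0.558

φ_{22} = (r_2 − r_1²) / (1 − r_1²)
r_1² = (-0.504)² = 0.254016
Numerator = 0.67 − 0.2540 = 0.4160; denominator = 1 − 0.2540 = 0.7460
φ_{22} = 0.4160 / 0.7460 = 0.558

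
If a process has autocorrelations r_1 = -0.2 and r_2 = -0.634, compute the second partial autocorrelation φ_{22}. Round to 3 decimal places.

-0.702

φ_{22} = (r_2 − r_1²) / (1 − r_1²)
r_1² = (-0.2)² = 0.04
Numerator = -0.634 − 0.0400 = -0.6740; denominator = 1 − 0.0400 = 0.9600
φ_{22} = -0.6740 / 0.9600 = -0.702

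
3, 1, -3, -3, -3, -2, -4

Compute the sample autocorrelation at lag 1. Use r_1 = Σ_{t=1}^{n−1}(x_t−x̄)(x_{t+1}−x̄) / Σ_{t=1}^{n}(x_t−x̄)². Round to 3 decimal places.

0.348

Mean x̄ = (3 + 1 − 3 − 3 − 3 − 2 − 4)/7 = -1.5714
Deviations from mean: 4.5714, 2.5714, -1.4286, -1.4286, -1.4286, -0.4286, -2.4286
Σ(x_t−x̄)(x_{t+1}−x̄) = (11.7551) + (-3.6735) + (2.0408) + (2.0408) + (0.6122) + (1.0408) = 13.8163
Denominator Σ(x_t−x̄)² = 39.7143
r_1 = 13.8163 / 39.7143 = 0.348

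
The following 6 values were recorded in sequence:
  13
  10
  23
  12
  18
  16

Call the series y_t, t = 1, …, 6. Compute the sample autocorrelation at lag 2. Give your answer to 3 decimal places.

Mean ȳ = (13 + 10 + 23 + 12 + 18 + 16)/6 = 15.3333
Deviations from mean: -2.3333, -5.3333, 7.6667, -3.3333, 2.6667, 0.6667
Numerator Σ_{t=1}^{4}(y_t−ȳ)(y_{t+2}−ȳ) = 18.1111
Denominator Σ(y_t−ȳ)² = 111.3333
r_2 = 18.1111 / 111.3333 = 0.163

0.163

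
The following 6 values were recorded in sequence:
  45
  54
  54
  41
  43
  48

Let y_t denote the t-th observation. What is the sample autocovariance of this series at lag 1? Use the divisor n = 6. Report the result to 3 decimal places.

Mean ȳ = (45 + 54 + 54 + 41 + 43 + 48)/6 = 47.5000
Σ_{t=1}^{5}(y_t−ȳ)(y_{t+1}−ȳ) = 10.7500
γ_1 = 10.7500 / 6 = 1.792

1.792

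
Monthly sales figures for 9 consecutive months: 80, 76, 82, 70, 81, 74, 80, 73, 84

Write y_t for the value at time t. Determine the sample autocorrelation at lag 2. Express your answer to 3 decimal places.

0.593

Mean ȳ = (80 + 76 + 82 + 70 + 81 + 74 + 80 + 73 + 84)/9 = 77.7778
Σ(y_t−ȳ)(y_{t+2}−ȳ) = (9.3827) + (13.8272) + (13.6049) + (29.3827) + (7.1605) + (18.0494) + (13.8272) = 105.2346
Denominator Σ(y_t−ȳ)² = 177.5556
r_2 = 105.2346 / 177.5556 = 0.593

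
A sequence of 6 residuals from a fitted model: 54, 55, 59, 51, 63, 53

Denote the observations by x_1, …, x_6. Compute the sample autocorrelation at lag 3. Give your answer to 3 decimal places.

-0.063

Mean x̄ = (54 + 55 + 59 + 51 + 63 + 53)/6 = 55.8333
Deviations from mean: -1.8333, -0.8333, 3.1667, -4.8333, 7.1667, -2.8333
Σ(x_t−x̄)(x_{t+3}−x̄) = (8.8611) + (-5.9722) + (-8.9722) = -6.0833
Denominator Σ(x_t−x̄)² = 96.8333
r_3 = -6.0833 / 96.8333 = -0.063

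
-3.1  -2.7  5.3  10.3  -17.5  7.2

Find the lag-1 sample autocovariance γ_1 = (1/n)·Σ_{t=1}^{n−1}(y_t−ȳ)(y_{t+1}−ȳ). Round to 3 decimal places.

-42.998

Mean ȳ = (-3.1 − 2.7 + 5.3 + 10.3 − 17.5 + 7.2)/6 = -0.0833
Σ_{t=1}^{5}(y_t−ȳ)(y_{t+1}−ȳ) = -257.9903
γ_1 = -257.9903 / 6 = -42.998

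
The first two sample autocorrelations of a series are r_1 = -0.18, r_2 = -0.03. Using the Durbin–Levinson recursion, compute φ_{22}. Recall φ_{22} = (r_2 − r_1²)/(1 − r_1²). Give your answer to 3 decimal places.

φ_{22} = (r_2 − r_1²) / (1 − r_1²)
r_1² = (-0.18)² = 0.0324
Numerator = -0.03 − 0.0324 = -0.0624; denominator = 1 − 0.0324 = 0.9676
φ_{22} = -0.0624 / 0.9676 = -0.064

-0.064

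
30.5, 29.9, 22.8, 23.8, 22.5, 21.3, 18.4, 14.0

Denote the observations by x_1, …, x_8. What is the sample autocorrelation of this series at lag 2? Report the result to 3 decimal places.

Mean x̄ = (30.5 + 29.9 + 22.8 + 23.8 + 22.5 + 21.3 + 18.4 + 14.0)/8 = 22.9000
Deviations from mean: 7.6000, 7.0000, -0.1000, 0.9000, -0.4000, -1.6000, -4.5000, -8.9000
Numerator Σ_{t=1}^{6}(x_t−x̄)(x_{t+2}−x̄) = 20.1800
Denominator Σ(x_t−x̄)² = 209.7600
r_2 = 20.1800 / 209.7600 = 0.096

0.096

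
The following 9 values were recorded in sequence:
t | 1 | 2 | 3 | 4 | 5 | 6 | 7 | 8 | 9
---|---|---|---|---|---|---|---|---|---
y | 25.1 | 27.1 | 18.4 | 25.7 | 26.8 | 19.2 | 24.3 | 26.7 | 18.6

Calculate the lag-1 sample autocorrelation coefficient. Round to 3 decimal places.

-0.429

Mean ȳ = (25.1 + 27.1 + 18.4 + 25.7 + 26.8 + 19.2 + 24.3 + 26.7 + 18.6)/9 = 23.5444
Numerator Σ_{t=1}^{8}(y_t−ȳ)(y_{t+1}−ȳ) = -47.4764
Denominator Σ(y_t−ȳ)² = 110.6222
r_1 = -47.4764 / 110.6222 = -0.429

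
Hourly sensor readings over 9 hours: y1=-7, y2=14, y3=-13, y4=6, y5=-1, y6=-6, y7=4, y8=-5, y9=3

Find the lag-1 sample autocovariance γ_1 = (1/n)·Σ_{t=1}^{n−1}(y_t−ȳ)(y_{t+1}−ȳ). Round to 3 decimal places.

-46.429

Mean ȳ = (-7 + 14 − 13 + 6 − 1 − 6 + 4 − 5 + 3)/9 = -0.5556
Σ_{t=1}^{8}(y_t−ȳ)(y_{t+1}−ȳ) = -417.8642
γ_1 = -417.8642 / 9 = -46.429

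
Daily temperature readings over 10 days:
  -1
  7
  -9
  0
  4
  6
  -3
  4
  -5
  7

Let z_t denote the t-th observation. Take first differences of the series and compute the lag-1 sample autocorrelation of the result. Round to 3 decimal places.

-0.611

First differences Δz: 8, -16, 9, 4, 2, -9, 7, -9, 12
Mean of differences = 0.8889
Numerator Σ(Δz_t−Δz̄)(Δz_{t+1}−Δz̄) = -470.1235
Denominator Σ(Δz_t−Δz̄)² = 768.8889
r_1(Δz) = -470.1235 / 768.8889 = -0.611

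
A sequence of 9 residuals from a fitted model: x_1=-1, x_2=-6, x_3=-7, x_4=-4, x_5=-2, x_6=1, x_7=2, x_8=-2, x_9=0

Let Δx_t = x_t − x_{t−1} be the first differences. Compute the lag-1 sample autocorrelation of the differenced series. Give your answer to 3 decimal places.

First differences Δx: -5, -1, 3, 2, 3, 1, -4, 2
Mean of differences = 0.1250
Numerator Σ(Δx_t−Δx̄)(Δx_{t+1}−Δx̄) = 4.4844
Denominator Σ(Δx_t−Δx̄)² = 68.8750
r_1(Δx) = 4.4844 / 68.8750 = 0.065

0.065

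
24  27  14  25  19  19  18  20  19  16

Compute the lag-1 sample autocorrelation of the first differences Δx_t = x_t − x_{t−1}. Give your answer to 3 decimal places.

-0.749

First differences Δx: 3, -13, 11, -6, 0, -1, 2, -1, -3
Mean of differences = -0.8889
Numerator Σ(Δx_t−Δx̄)(Δx_{t+1}−Δx̄) = -256.9012
Denominator Σ(Δx_t−Δx̄)² = 342.8889
r_1(Δx) = -256.9012 / 342.8889 = -0.749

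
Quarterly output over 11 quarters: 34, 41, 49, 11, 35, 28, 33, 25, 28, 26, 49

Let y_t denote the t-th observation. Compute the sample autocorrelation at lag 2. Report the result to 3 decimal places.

Mean ȳ = (34 + 41 + 49 + 11 + 35 + 28 + 33 + 25 + 28 + 26 + 49)/11 = 32.6364
Numerator Σ_{t=1}^{9}(y_t−ȳ)(y_{t+2}−ȳ) = -10.2645
Denominator Σ(y_t−ȳ)² = 1226.5455
r_2 = -10.2645 / 1226.5455 = -0.008

-0.008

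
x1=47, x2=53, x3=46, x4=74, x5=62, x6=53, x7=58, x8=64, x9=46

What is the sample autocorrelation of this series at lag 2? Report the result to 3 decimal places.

Mean x̄ = (47 + 53 + 46 + 74 + 62 + 53 + 58 + 64 + 46)/9 = 55.8889
Numerator Σ_{t=1}^{7}(x_t−x̄)(x_{t+2}−x̄) = -108.5802
Denominator Σ(x_t−x̄)² = 726.8889
r_2 = -108.5802 / 726.8889 = -0.149

-0.149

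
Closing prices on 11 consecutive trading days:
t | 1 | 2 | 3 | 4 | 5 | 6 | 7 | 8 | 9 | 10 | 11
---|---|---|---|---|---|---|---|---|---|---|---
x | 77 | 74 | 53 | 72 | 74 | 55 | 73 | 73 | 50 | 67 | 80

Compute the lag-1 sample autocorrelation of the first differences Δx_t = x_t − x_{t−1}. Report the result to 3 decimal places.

-0.340

First differences Δx: -3, -21, 19, 2, -19, 18, 0, -23, 17, 13
Mean of differences = 0.3000
Numerator Σ(Δx_t−Δx̄)(Δx_{t+1}−Δx̄) = -845.9900
Denominator Σ(Δx_t−Δx̄)² = 2486.1000
r_1(Δx) = -845.9900 / 2486.1000 = -0.340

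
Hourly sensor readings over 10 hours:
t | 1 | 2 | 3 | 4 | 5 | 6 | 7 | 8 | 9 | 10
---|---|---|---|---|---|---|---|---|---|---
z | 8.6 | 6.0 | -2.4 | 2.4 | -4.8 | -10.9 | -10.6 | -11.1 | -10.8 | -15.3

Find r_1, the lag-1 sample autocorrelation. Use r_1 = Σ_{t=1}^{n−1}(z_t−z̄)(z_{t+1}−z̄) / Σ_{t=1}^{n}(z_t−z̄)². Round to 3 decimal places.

Mean z̄ = (8.6 + 6.0 − 2.4 + 2.4 − 4.8 − 10.9 − 10.6 − 11.1 − 10.8 − 15.3)/10 = -4.8900
Numerator Σ_{t=1}^{9}(z_t−z̄)(z_{t+1}−z̄) = 360.2899
Denominator Σ(z_t−z̄)² = 610.5090
r_1 = 360.2899 / 610.5090 = 0.590

0.590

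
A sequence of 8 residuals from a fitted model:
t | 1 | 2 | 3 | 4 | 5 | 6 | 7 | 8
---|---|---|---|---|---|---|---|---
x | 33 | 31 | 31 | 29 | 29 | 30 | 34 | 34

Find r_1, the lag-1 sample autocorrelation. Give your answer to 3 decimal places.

0.422

Mean x̄ = (33 + 31 + 31 + 29 + 29 + 30 + 34 + 34)/8 = 31.3750
Σ(x_t−x̄)(x_{t+1}−x̄) = (-0.6094) + (0.1406) + (0.8906) + (5.6406) + (3.2656) + (-3.6094) + (6.8906) = 12.6094
Denominator Σ(x_t−x̄)² = 29.8750
r_1 = 12.6094 / 29.8750 = 0.422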